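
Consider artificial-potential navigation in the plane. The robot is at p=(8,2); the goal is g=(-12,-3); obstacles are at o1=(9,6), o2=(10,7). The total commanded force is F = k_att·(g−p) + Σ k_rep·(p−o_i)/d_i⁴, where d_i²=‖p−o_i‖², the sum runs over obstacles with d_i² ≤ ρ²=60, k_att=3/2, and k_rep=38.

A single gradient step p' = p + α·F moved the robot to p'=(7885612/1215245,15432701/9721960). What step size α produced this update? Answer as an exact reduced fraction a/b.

F_att = 3/2·(g−p) = 3/2·(-20,-5) = (-30.0000,-7.5000)
o1: d²=17 ≤ ρ²=60; F_rep = 38·(-1,-4)/17² = (-0.1315,-0.5260)
o2: d²=29 ≤ ρ²=60; F_rep = 38·(-2,-5)/29² = (-0.0904,-0.2259)
F = F_att + ΣF_rep = (-30.2219,-8.2519)
Δp = p'−p = (-1.5111,-0.4126); α = Δx/Fx = (-1836348/1215245) / (-7345392/243049) = 1/20
check: Δy/Fy = (-4011219/9721960) / (-4011219/486098) = 1/20 ✓

α = 1/20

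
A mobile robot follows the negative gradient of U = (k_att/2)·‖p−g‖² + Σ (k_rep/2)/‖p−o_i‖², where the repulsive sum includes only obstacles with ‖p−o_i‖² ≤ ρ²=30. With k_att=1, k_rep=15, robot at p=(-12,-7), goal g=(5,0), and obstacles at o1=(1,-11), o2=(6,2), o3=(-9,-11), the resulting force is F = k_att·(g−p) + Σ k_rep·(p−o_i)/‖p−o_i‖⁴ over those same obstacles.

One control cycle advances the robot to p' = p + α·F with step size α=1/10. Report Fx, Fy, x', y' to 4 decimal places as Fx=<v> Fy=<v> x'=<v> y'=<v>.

Fx=16.9280 Fy=7.0960 x'=-10.3072 y'=-6.2904

F_att = 1·(g−p) = 1·(17,7) = (17.0000,7.0000)
o1: d²=185 > ρ²=30 → inactive
o2: d²=405 > ρ²=30 → inactive
o3: d²=25 ≤ ρ²=30; F_rep = 15·(-3,4)/25² = (-0.0720,0.0960)
F = F_att + ΣF_rep = (16.9280,7.0960)
p' = p + 1/10·F = (-10.3072,-6.2904)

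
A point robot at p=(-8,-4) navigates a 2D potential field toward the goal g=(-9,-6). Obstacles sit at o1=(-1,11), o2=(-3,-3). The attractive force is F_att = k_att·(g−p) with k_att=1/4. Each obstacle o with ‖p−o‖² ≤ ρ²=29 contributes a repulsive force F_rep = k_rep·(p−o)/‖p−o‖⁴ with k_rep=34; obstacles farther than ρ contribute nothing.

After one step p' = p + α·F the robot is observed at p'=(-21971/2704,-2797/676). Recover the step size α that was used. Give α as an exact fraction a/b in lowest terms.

α = 1/4

F_att = 1/4·(g−p) = 1/4·(-1,-2) = (-0.2500,-0.5000)
o1: d²=274 > ρ²=29 → inactive
o2: d²=26 ≤ ρ²=29; F_rep = 34·(-5,-1)/26² = (-0.2515,-0.0503)
F = F_att + ΣF_rep = (-0.5015,-0.5503)
Δp = p'−p = (-0.1254,-0.1376); α = Δx/Fx = (-339/2704) / (-339/676) = 1/4
check: Δy/Fy = (-93/676) / (-93/169) = 1/4 ✓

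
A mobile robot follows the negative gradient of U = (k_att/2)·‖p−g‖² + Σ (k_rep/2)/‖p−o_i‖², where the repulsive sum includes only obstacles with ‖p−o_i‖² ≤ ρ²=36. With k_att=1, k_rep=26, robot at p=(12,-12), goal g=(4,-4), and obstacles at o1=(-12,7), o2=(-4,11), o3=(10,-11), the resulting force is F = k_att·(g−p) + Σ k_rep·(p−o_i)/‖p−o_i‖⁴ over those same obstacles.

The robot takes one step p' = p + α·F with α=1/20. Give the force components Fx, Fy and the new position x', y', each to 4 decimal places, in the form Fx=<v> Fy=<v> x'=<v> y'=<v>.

Fx=-5.9200 Fy=6.9600 x'=11.7040 y'=-11.6520

F_att = 1·(g−p) = 1·(-8,8) = (-8.0000,8.0000)
o1: d²=937 > ρ²=36 → inactive
o2: d²=785 > ρ²=36 → inactive
o3: d²=5 ≤ ρ²=36; F_rep = 26·(2,-1)/5² = (2.0800,-1.0400)
F = F_att + ΣF_rep = (-5.9200,6.9600)
p' = p + 1/20·F = (11.7040,-11.6520)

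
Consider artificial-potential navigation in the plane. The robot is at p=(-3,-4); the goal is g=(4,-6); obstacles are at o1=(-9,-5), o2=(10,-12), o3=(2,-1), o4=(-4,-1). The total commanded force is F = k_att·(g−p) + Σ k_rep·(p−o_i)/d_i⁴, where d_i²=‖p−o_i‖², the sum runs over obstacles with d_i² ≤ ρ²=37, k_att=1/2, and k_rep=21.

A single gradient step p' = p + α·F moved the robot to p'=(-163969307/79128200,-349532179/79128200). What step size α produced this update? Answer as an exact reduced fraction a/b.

F_att = 1/2·(g−p) = 1/2·(7,-2) = (3.5000,-1.0000)
o1: d²=37 ≤ ρ²=37; F_rep = 21·(6,1)/37² = (0.0920,0.0153)
o2: d²=233 > ρ²=37 → inactive
o3: d²=34 ≤ ρ²=37; F_rep = 21·(-5,-3)/34² = (-0.0908,-0.0545)
o4: d²=10 ≤ ρ²=37; F_rep = 21·(1,-3)/10² = (0.2100,-0.6300)
F = F_att + ΣF_rep = (3.7112,-1.6692)
Δp = p'−p = (0.9278,-0.4173); α = Δx/Fx = (73415293/79128200) / (73415293/19782050) = 1/4
check: Δy/Fy = (-33019379/79128200) / (-33019379/19782050) = 1/4 ✓

α = 1/4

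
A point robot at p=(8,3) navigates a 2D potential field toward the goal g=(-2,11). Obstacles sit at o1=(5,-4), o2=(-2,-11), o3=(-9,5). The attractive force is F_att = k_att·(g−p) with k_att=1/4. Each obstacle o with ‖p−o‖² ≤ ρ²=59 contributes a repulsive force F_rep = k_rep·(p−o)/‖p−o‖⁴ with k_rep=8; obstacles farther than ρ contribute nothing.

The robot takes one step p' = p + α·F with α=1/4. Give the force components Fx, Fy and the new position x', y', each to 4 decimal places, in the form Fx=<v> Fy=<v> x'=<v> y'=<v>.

Fx=-2.4929 Fy=2.0166 x'=7.3768 y'=3.5042

F_att = 1/4·(g−p) = 1/4·(-10,8) = (-2.5000,2.0000)
o1: d²=58 ≤ ρ²=59; F_rep = 8·(3,7)/58² = (0.0071,0.0166)
o2: d²=296 > ρ²=59 → inactive
o3: d²=293 > ρ²=59 → inactive
F = F_att + ΣF_rep = (-2.4929,2.0166)
p' = p + 1/4·F = (7.3768,3.5042)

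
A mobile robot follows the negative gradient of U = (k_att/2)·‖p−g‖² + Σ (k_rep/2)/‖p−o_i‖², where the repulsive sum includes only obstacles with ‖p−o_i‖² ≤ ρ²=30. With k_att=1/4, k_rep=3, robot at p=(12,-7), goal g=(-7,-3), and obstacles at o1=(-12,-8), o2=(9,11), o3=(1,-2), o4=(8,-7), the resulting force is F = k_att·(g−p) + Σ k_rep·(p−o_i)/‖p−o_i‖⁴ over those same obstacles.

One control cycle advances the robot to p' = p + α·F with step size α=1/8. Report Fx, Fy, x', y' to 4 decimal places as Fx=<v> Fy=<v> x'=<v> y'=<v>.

F_att = 1/4·(g−p) = 1/4·(-19,4) = (-4.7500,1.0000)
o1: d²=577 > ρ²=30 → inactive
o2: d²=333 > ρ²=30 → inactive
o3: d²=146 > ρ²=30 → inactive
o4: d²=16 ≤ ρ²=30; F_rep = 3·(4,0)/16² = (0.0469,0.0000)
F = F_att + ΣF_rep = (-4.7031,1.0000)
p' = p + 1/8·F = (11.4121,-6.8750)

Fx=-4.7031 Fy=1.0000 x'=11.4121 y'=-6.8750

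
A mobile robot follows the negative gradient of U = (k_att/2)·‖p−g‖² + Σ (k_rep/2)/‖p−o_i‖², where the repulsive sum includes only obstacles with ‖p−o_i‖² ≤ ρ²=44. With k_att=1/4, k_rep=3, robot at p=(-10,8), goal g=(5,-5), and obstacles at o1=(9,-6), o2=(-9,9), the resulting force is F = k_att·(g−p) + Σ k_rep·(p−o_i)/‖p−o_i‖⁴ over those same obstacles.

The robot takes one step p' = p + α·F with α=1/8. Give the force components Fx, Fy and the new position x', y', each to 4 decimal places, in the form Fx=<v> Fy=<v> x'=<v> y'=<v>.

F_att = 1/4·(g−p) = 1/4·(15,-13) = (3.7500,-3.2500)
o1: d²=557 > ρ²=44 → inactive
o2: d²=2 ≤ ρ²=44; F_rep = 3·(-1,-1)/2² = (-0.7500,-0.7500)
F = F_att + ΣF_rep = (3.0000,-4.0000)
p' = p + 1/8·F = (-9.6250,7.5000)

Fx=3.0000 Fy=-4.0000 x'=-9.6250 y'=7.5000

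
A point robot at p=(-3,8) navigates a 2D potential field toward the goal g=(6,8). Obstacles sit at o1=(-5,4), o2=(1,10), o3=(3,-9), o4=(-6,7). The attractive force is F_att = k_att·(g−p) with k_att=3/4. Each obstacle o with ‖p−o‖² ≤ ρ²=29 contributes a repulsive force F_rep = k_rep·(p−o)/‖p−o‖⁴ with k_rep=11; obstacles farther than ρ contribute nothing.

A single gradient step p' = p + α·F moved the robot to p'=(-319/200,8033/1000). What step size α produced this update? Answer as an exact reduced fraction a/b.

α = 1/5

F_att = 3/4·(g−p) = 3/4·(9,0) = (6.7500,0.0000)
o1: d²=20 ≤ ρ²=29; F_rep = 11·(2,4)/20² = (0.0550,0.1100)
o2: d²=20 ≤ ρ²=29; F_rep = 11·(-4,-2)/20² = (-0.1100,-0.0550)
o3: d²=325 > ρ²=29 → inactive
o4: d²=10 ≤ ρ²=29; F_rep = 11·(3,1)/10² = (0.3300,0.1100)
F = F_att + ΣF_rep = (7.0250,0.1650)
Δp = p'−p = (1.4050,0.0330); α = Δx/Fx = (281/200) / (281/40) = 1/5
check: Δy/Fy = (33/1000) / (33/200) = 1/5 ✓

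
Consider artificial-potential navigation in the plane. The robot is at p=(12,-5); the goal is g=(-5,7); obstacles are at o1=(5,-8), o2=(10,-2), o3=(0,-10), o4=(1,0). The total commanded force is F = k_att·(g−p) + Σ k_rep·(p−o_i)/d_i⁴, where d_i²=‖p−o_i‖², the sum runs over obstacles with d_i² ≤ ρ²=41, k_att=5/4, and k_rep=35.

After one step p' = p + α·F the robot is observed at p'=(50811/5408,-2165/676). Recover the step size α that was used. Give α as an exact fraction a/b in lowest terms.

α = 1/8

F_att = 5/4·(g−p) = 5/4·(-17,12) = (-21.2500,15.0000)
o1: d²=58 > ρ²=41 → inactive
o2: d²=13 ≤ ρ²=41; F_rep = 35·(2,-3)/13² = (0.4142,-0.6213)
o3: d²=169 > ρ²=41 → inactive
o4: d²=146 > ρ²=41 → inactive
F = F_att + ΣF_rep = (-20.8358,14.3787)
Δp = p'−p = (-2.6045,1.7973); α = Δx/Fx = (-14085/5408) / (-14085/676) = 1/8
check: Δy/Fy = (1215/676) / (2430/169) = 1/8 ✓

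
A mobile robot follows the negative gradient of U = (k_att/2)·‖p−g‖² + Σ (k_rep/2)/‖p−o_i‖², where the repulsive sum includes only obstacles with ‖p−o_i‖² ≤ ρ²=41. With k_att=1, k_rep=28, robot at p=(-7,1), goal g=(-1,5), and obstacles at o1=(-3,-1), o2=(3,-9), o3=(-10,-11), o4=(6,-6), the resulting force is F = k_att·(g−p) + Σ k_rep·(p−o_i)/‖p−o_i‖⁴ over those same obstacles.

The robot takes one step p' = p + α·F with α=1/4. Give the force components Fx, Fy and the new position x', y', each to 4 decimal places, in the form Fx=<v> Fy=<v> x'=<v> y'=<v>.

F_att = 1·(g−p) = 1·(6,4) = (6.0000,4.0000)
o1: d²=20 ≤ ρ²=41; F_rep = 28·(-4,2)/20² = (-0.2800,0.1400)
o2: d²=200 > ρ²=41 → inactive
o3: d²=153 > ρ²=41 → inactive
o4: d²=218 > ρ²=41 → inactive
F = F_att + ΣF_rep = (5.7200,4.1400)
p' = p + 1/4·F = (-5.5700,2.0350)

Fx=5.7200 Fy=4.1400 x'=-5.5700 y'=2.0350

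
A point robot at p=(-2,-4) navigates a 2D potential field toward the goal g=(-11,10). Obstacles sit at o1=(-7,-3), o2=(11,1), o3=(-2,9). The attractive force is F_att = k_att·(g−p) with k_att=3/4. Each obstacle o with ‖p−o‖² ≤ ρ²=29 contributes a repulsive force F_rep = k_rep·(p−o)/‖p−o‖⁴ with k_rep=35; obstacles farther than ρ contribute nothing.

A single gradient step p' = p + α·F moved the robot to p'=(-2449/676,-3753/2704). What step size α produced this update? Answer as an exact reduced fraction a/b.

F_att = 3/4·(g−p) = 3/4·(-9,14) = (-6.7500,10.5000)
o1: d²=26 ≤ ρ²=29; F_rep = 35·(5,-1)/26² = (0.2589,-0.0518)
o2: d²=194 > ρ²=29 → inactive
o3: d²=169 > ρ²=29 → inactive
F = F_att + ΣF_rep = (-6.4911,10.4482)
Δp = p'−p = (-1.6228,2.6121); α = Δx/Fx = (-1097/676) / (-1097/169) = 1/4
check: Δy/Fy = (7063/2704) / (7063/676) = 1/4 ✓

α = 1/4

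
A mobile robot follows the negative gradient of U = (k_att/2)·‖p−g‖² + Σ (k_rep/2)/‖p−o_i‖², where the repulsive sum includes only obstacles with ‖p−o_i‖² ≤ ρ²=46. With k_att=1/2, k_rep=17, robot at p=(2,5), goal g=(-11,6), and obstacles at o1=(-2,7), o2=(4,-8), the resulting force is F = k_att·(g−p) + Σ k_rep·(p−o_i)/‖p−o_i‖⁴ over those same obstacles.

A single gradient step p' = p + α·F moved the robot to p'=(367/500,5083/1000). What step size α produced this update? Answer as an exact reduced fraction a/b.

α = 1/5

F_att = 1/2·(g−p) = 1/2·(-13,1) = (-6.5000,0.5000)
o1: d²=20 ≤ ρ²=46; F_rep = 17·(4,-2)/20² = (0.1700,-0.0850)
o2: d²=173 > ρ²=46 → inactive
F = F_att + ΣF_rep = (-6.3300,0.4150)
Δp = p'−p = (-1.2660,0.0830); α = Δx/Fx = (-633/500) / (-633/100) = 1/5
check: Δy/Fy = (83/1000) / (83/200) = 1/5 ✓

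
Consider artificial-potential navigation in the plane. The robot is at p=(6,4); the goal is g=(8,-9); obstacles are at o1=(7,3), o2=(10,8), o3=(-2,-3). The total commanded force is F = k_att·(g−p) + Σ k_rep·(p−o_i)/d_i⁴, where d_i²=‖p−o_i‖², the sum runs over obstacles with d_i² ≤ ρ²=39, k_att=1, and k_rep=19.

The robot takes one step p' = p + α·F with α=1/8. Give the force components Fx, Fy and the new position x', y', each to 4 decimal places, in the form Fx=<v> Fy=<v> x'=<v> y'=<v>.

Fx=-2.8242 Fy=-8.3242 x'=5.6470 y'=2.9595

F_att = 1·(g−p) = 1·(2,-13) = (2.0000,-13.0000)
o1: d²=2 ≤ ρ²=39; F_rep = 19·(-1,1)/2² = (-4.7500,4.7500)
o2: d²=32 ≤ ρ²=39; F_rep = 19·(-4,-4)/32² = (-0.0742,-0.0742)
o3: d²=113 > ρ²=39 → inactive
F = F_att + ΣF_rep = (-2.8242,-8.3242)
p' = p + 1/8·F = (5.6470,2.9595)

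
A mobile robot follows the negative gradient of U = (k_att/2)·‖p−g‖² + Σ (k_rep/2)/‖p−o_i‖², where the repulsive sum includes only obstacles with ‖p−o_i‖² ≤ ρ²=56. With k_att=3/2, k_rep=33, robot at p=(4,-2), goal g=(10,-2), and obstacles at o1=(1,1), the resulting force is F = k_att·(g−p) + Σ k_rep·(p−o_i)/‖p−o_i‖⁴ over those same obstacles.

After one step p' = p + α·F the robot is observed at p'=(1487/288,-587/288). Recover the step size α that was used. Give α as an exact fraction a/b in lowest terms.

F_att = 3/2·(g−p) = 3/2·(6,0) = (9.0000,0.0000)
o1: d²=18 ≤ ρ²=56; F_rep = 33·(3,-3)/18² = (0.3056,-0.3056)
F = F_att + ΣF_rep = (9.3056,-0.3056)
Δp = p'−p = (1.1632,-0.0382); α = Δx/Fx = (335/288) / (335/36) = 1/8
check: Δy/Fy = (-11/288) / (-11/36) = 1/8 ✓

α = 1/8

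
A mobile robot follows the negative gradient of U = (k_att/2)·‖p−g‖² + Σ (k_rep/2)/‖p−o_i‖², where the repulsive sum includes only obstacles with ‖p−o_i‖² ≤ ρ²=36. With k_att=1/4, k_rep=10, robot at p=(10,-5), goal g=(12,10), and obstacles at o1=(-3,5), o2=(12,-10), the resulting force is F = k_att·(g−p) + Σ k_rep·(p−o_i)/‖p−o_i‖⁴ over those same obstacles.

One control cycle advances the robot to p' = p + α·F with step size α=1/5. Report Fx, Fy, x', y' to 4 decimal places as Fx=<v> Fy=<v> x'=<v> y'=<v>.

F_att = 1/4·(g−p) = 1/4·(2,15) = (0.5000,3.7500)
o1: d²=269 > ρ²=36 → inactive
o2: d²=29 ≤ ρ²=36; F_rep = 10·(-2,5)/29² = (-0.0238,0.0595)
F = F_att + ΣF_rep = (0.4762,3.8095)
p' = p + 1/5·F = (10.0952,-4.2381)

Fx=0.4762 Fy=3.8095 x'=10.0952 y'=-4.2381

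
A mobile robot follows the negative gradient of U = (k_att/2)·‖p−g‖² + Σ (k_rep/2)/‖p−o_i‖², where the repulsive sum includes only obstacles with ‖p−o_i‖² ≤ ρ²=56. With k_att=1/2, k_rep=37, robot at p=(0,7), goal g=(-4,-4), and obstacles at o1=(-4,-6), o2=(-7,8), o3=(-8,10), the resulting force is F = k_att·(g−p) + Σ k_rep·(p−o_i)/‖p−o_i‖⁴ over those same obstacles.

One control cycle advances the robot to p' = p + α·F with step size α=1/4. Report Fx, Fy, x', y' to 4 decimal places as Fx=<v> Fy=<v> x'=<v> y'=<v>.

Fx=-1.8964 Fy=-5.5148 x'=-0.4741 y'=5.6213

F_att = 1/2·(g−p) = 1/2·(-4,-11) = (-2.0000,-5.5000)
o1: d²=185 > ρ²=56 → inactive
o2: d²=50 ≤ ρ²=56; F_rep = 37·(7,-1)/50² = (0.1036,-0.0148)
o3: d²=73 > ρ²=56 → inactive
F = F_att + ΣF_rep = (-1.8964,-5.5148)
p' = p + 1/4·F = (-0.4741,5.6213)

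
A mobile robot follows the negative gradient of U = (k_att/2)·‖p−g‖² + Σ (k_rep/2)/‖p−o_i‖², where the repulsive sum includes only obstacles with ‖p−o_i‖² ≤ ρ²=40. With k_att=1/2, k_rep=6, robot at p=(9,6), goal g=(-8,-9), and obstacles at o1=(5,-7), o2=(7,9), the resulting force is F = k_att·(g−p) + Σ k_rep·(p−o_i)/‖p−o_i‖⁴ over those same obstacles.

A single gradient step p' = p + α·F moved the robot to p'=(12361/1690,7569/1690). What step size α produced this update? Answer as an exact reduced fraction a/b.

F_att = 1/2·(g−p) = 1/2·(-17,-15) = (-8.5000,-7.5000)
o1: d²=185 > ρ²=40 → inactive
o2: d²=13 ≤ ρ²=40; F_rep = 6·(2,-3)/13² = (0.0710,-0.1065)
F = F_att + ΣF_rep = (-8.4290,-7.6065)
Δp = p'−p = (-1.6858,-1.5213); α = Δx/Fx = (-2849/1690) / (-2849/338) = 1/5
check: Δy/Fy = (-2571/1690) / (-2571/338) = 1/5 ✓

α = 1/5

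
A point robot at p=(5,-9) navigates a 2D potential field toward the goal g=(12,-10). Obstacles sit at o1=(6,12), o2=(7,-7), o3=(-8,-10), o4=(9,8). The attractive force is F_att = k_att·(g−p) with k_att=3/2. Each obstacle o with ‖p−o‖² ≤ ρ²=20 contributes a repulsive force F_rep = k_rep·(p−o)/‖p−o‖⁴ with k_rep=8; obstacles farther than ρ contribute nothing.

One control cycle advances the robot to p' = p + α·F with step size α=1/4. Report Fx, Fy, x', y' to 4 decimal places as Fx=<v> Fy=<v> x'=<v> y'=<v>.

Fx=10.2500 Fy=-1.7500 x'=7.5625 y'=-9.4375

F_att = 3/2·(g−p) = 3/2·(7,-1) = (10.5000,-1.5000)
o1: d²=442 > ρ²=20 → inactive
o2: d²=8 ≤ ρ²=20; F_rep = 8·(-2,-2)/8² = (-0.2500,-0.2500)
o3: d²=170 > ρ²=20 → inactive
o4: d²=305 > ρ²=20 → inactive
F = F_att + ΣF_rep = (10.2500,-1.7500)
p' = p + 1/4·F = (7.5625,-9.4375)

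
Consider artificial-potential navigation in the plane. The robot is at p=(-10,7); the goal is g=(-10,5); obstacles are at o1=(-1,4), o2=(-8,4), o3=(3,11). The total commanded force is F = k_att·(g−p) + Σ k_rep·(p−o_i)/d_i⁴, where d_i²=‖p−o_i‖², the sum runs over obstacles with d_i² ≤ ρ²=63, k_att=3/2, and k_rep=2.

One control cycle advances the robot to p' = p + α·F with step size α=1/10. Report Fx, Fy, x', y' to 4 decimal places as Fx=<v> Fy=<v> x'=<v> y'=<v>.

Fx=-0.0237 Fy=-2.9645 x'=-10.0024 y'=6.7036

F_att = 3/2·(g−p) = 3/2·(0,-2) = (0.0000,-3.0000)
o1: d²=90 > ρ²=63 → inactive
o2: d²=13 ≤ ρ²=63; F_rep = 2·(-2,3)/13² = (-0.0237,0.0355)
o3: d²=185 > ρ²=63 → inactive
F = F_att + ΣF_rep = (-0.0237,-2.9645)
p' = p + 1/10·F = (-10.0024,6.7036)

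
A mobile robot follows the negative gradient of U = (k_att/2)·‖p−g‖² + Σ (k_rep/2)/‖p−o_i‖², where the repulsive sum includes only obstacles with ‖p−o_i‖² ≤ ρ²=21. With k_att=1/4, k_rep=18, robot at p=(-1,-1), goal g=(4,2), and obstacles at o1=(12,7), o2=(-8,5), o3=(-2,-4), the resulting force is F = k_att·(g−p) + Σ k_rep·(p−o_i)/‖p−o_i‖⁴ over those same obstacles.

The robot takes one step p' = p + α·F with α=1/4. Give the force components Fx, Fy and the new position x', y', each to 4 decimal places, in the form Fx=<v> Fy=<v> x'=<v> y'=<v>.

F_att = 1/4·(g−p) = 1/4·(5,3) = (1.2500,0.7500)
o1: d²=233 > ρ²=21 → inactive
o2: d²=85 > ρ²=21 → inactive
o3: d²=10 ≤ ρ²=21; F_rep = 18·(1,3)/10² = (0.1800,0.5400)
F = F_att + ΣF_rep = (1.4300,1.2900)
p' = p + 1/4·F = (-0.6425,-0.6775)

Fx=1.4300 Fy=1.2900 x'=-0.6425 y'=-0.6775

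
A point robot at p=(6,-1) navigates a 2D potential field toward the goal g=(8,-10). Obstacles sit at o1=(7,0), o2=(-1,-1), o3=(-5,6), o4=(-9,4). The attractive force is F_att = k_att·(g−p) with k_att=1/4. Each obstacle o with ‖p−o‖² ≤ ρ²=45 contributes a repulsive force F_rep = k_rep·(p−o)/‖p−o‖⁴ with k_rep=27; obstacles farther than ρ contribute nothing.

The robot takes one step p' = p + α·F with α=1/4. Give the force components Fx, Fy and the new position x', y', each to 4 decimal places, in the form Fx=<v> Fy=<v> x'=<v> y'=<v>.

F_att = 1/4·(g−p) = 1/4·(2,-9) = (0.5000,-2.2500)
o1: d²=2 ≤ ρ²=45; F_rep = 27·(-1,-1)/2² = (-6.7500,-6.7500)
o2: d²=49 > ρ²=45 → inactive
o3: d²=170 > ρ²=45 → inactive
o4: d²=250 > ρ²=45 → inactive
F = F_att + ΣF_rep = (-6.2500,-9.0000)
p' = p + 1/4·F = (4.4375,-3.2500)

Fx=-6.2500 Fy=-9.0000 x'=4.4375 y'=-3.2500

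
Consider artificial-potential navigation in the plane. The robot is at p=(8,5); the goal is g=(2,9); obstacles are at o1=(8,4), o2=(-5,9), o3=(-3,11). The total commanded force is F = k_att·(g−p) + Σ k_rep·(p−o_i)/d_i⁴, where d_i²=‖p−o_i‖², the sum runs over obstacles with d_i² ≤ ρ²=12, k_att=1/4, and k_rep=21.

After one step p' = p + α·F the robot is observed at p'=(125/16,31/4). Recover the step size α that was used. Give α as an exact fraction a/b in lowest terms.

F_att = 1/4·(g−p) = 1/4·(-6,4) = (-1.5000,1.0000)
o1: d²=1 ≤ ρ²=12; F_rep = 21·(0,1)/1² = (0.0000,21.0000)
o2: d²=185 > ρ²=12 → inactive
o3: d²=157 > ρ²=12 → inactive
F = F_att + ΣF_rep = (-1.5000,22.0000)
Δp = p'−p = (-0.1875,2.7500); α = Δx/Fx = (-3/16) / (-3/2) = 1/8
check: Δy/Fy = (11/4) / (22) = 1/8 ✓

α = 1/8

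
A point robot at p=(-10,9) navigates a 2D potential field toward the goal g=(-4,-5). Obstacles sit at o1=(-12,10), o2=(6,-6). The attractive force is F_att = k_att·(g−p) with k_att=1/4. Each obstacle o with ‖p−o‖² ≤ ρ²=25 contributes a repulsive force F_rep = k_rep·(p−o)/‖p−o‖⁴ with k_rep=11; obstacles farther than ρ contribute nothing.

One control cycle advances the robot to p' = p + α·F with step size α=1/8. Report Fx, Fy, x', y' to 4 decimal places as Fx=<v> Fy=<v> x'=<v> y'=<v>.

F_att = 1/4·(g−p) = 1/4·(6,-14) = (1.5000,-3.5000)
o1: d²=5 ≤ ρ²=25; F_rep = 11·(2,-1)/5² = (0.8800,-0.4400)
o2: d²=481 > ρ²=25 → inactive
F = F_att + ΣF_rep = (2.3800,-3.9400)
p' = p + 1/8·F = (-9.7025,8.5075)

Fx=2.3800 Fy=-3.9400 x'=-9.7025 y'=8.5075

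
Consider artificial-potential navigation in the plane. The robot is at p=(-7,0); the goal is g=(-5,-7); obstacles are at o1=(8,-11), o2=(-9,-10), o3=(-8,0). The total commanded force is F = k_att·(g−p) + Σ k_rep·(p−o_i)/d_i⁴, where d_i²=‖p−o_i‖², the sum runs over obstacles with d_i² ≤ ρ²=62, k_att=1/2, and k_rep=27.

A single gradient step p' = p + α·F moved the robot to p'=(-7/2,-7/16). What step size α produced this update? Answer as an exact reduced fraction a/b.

F_att = 1/2·(g−p) = 1/2·(2,-7) = (1.0000,-3.5000)
o1: d²=346 > ρ²=62 → inactive
o2: d²=104 > ρ²=62 → inactive
o3: d²=1 ≤ ρ²=62; F_rep = 27·(1,0)/1² = (27.0000,0.0000)
F = F_att + ΣF_rep = (28.0000,-3.5000)
Δp = p'−p = (3.5000,-0.4375); α = Δx/Fx = (7/2) / (28) = 1/8
check: Δy/Fy = (-7/16) / (-7/2) = 1/8 ✓

α = 1/8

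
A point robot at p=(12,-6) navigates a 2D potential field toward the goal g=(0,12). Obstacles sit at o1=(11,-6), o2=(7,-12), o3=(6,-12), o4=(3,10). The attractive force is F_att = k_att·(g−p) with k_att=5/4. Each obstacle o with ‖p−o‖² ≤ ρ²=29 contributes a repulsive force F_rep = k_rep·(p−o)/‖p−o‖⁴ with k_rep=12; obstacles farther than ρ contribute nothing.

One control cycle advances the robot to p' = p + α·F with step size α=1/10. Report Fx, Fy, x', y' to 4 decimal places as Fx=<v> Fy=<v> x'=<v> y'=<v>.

Fx=-3.0000 Fy=22.5000 x'=11.7000 y'=-3.7500

F_att = 5/4·(g−p) = 5/4·(-12,18) = (-15.0000,22.5000)
o1: d²=1 ≤ ρ²=29; F_rep = 12·(1,0)/1² = (12.0000,0.0000)
o2: d²=61 > ρ²=29 → inactive
o3: d²=72 > ρ²=29 → inactive
o4: d²=337 > ρ²=29 → inactive
F = F_att + ΣF_rep = (-3.0000,22.5000)
p' = p + 1/10·F = (11.7000,-3.7500)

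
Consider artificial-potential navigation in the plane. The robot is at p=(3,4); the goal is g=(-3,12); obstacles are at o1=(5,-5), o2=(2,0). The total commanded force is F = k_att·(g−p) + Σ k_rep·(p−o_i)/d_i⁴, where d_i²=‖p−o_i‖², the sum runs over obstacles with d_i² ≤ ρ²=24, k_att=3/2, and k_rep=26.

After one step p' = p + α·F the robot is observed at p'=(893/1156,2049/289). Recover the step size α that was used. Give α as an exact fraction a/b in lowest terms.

α = 1/4

F_att = 3/2·(g−p) = 3/2·(-6,8) = (-9.0000,12.0000)
o1: d²=85 > ρ²=24 → inactive
o2: d²=17 ≤ ρ²=24; F_rep = 26·(1,4)/17² = (0.0900,0.3599)
F = F_att + ΣF_rep = (-8.9100,12.3599)
Δp = p'−p = (-2.2275,3.0900); α = Δx/Fx = (-2575/1156) / (-2575/289) = 1/4
check: Δy/Fy = (893/289) / (3572/289) = 1/4 ✓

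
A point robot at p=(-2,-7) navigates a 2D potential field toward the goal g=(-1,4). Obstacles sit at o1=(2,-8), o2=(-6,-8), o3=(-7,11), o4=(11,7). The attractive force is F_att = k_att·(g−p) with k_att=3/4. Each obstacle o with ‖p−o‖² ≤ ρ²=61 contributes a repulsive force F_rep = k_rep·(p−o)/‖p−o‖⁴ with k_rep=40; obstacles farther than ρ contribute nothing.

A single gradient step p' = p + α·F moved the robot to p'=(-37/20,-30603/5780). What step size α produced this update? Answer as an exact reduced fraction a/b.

F_att = 3/4·(g−p) = 3/4·(1,11) = (0.7500,8.2500)
o1: d²=17 ≤ ρ²=61; F_rep = 40·(-4,1)/17² = (-0.5536,0.1384)
o2: d²=17 ≤ ρ²=61; F_rep = 40·(4,1)/17² = (0.5536,0.1384)
o3: d²=349 > ρ²=61 → inactive
o4: d²=365 > ρ²=61 → inactive
F = F_att + ΣF_rep = (0.7500,8.5268)
Δp = p'−p = (0.1500,1.7054); α = Δx/Fx = (3/20) / (3/4) = 1/5
check: Δy/Fy = (9857/5780) / (9857/1156) = 1/5 ✓

α = 1/5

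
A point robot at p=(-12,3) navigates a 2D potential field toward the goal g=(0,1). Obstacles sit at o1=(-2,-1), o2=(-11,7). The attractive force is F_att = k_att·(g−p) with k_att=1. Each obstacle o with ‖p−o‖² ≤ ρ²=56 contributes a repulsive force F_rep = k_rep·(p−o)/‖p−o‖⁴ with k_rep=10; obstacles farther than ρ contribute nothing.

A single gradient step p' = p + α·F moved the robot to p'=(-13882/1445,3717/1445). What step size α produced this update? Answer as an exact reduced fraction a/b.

α = 1/5

F_att = 1·(g−p) = 1·(12,-2) = (12.0000,-2.0000)
o1: d²=116 > ρ²=56 → inactive
o2: d²=17 ≤ ρ²=56; F_rep = 10·(-1,-4)/17² = (-0.0346,-0.1384)
F = F_att + ΣF_rep = (11.9654,-2.1384)
Δp = p'−p = (2.3931,-0.4277); α = Δx/Fx = (3458/1445) / (3458/289) = 1/5
check: Δy/Fy = (-618/1445) / (-618/289) = 1/5 ✓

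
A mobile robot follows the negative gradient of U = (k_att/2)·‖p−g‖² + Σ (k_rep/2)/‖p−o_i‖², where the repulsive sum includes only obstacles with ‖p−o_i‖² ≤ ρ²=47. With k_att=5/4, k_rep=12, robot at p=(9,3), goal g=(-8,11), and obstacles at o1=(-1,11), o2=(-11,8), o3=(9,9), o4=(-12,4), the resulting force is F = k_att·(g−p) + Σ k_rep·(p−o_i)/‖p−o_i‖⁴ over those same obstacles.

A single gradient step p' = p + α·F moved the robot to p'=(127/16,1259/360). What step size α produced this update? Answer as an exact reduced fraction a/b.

F_att = 5/4·(g−p) = 5/4·(-17,8) = (-21.2500,10.0000)
o1: d²=164 > ρ²=47 → inactive
o2: d²=425 > ρ²=47 → inactive
o3: d²=36 ≤ ρ²=47; F_rep = 12·(0,-6)/36² = (0.0000,-0.0556)
o4: d²=442 > ρ²=47 → inactive
F = F_att + ΣF_rep = (-21.2500,9.9444)
Δp = p'−p = (-1.0625,0.4972); α = Δx/Fx = (-17/16) / (-85/4) = 1/20
check: Δy/Fy = (179/360) / (179/18) = 1/20 ✓

α = 1/20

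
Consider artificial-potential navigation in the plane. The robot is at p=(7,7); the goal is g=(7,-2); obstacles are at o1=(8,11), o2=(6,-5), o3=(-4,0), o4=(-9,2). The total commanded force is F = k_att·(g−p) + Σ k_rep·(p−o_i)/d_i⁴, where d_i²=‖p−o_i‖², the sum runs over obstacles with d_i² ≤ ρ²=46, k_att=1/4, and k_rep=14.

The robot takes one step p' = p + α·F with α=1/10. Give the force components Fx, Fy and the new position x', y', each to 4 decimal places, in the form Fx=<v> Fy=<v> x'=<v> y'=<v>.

F_att = 1/4·(g−p) = 1/4·(0,-9) = (0.0000,-2.2500)
o1: d²=17 ≤ ρ²=46; F_rep = 14·(-1,-4)/17² = (-0.0484,-0.1938)
o2: d²=145 > ρ²=46 → inactive
o3: d²=170 > ρ²=46 → inactive
o4: d²=281 > ρ²=46 → inactive
F = F_att + ΣF_rep = (-0.0484,-2.4438)
p' = p + 1/10·F = (6.9952,6.7556)

Fx=-0.0484 Fy=-2.4438 x'=6.9952 y'=6.7556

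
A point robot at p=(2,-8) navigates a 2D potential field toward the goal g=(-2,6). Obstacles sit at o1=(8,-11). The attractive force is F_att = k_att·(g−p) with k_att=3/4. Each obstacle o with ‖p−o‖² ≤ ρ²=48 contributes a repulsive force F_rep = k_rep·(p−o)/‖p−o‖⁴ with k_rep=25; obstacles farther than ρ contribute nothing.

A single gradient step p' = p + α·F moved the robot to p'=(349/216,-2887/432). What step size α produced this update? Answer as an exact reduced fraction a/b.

α = 1/8

F_att = 3/4·(g−p) = 3/4·(-4,14) = (-3.0000,10.5000)
o1: d²=45 ≤ ρ²=48; F_rep = 25·(-6,3)/45² = (-0.0741,0.0370)
F = F_att + ΣF_rep = (-3.0741,10.5370)
Δp = p'−p = (-0.3843,1.3171); α = Δx/Fx = (-83/216) / (-83/27) = 1/8
check: Δy/Fy = (569/432) / (569/54) = 1/8 ✓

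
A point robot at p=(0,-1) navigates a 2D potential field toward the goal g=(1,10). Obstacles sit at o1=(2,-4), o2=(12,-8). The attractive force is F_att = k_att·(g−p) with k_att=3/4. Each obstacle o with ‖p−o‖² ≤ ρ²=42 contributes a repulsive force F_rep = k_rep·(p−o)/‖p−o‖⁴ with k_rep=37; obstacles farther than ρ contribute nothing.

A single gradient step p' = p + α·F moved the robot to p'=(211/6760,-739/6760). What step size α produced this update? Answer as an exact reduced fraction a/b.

F_att = 3/4·(g−p) = 3/4·(1,11) = (0.7500,8.2500)
o1: d²=13 ≤ ρ²=42; F_rep = 37·(-2,3)/13² = (-0.4379,0.6568)
o2: d²=193 > ρ²=42 → inactive
F = F_att + ΣF_rep = (0.3121,8.9068)
Δp = p'−p = (0.0312,0.8907); α = Δx/Fx = (211/6760) / (211/676) = 1/10
check: Δy/Fy = (6021/6760) / (6021/676) = 1/10 ✓

α = 1/10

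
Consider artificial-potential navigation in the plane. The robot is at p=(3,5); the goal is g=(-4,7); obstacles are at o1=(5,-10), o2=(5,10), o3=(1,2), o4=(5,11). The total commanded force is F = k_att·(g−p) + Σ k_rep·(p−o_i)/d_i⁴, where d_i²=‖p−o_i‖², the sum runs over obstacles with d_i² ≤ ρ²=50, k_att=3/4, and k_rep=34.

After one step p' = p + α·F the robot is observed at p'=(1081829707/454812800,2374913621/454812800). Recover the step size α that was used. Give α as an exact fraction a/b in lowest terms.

α = 1/8

F_att = 3/4·(g−p) = 3/4·(-7,2) = (-5.2500,1.5000)
o1: d²=229 > ρ²=50 → inactive
o2: d²=29 ≤ ρ²=50; F_rep = 34·(-2,-5)/29² = (-0.0809,-0.2021)
o3: d²=13 ≤ ρ²=50; F_rep = 34·(2,3)/13² = (0.4024,0.6036)
o4: d²=40 ≤ ρ²=50; F_rep = 34·(-2,-6)/40² = (-0.0425,-0.1275)
F = F_att + ΣF_rep = (-4.9710,1.7739)
Δp = p'−p = (-0.6214,0.2217); α = Δx/Fx = (-282608693/454812800) / (-282608693/56851600) = 1/8
check: Δy/Fy = (100849621/454812800) / (100849621/56851600) = 1/8 ✓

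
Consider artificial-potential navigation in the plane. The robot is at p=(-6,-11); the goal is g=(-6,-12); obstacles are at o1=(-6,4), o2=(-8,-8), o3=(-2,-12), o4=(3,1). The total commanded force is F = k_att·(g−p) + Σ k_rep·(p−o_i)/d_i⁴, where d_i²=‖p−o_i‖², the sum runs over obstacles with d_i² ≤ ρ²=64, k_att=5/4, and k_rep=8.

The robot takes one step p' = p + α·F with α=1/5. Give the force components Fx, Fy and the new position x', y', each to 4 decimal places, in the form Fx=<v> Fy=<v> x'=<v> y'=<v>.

Fx=-0.0161 Fy=-1.3643 x'=-6.0032 y'=-11.2729

F_att = 5/4·(g−p) = 5/4·(0,-1) = (0.0000,-1.2500)
o1: d²=225 > ρ²=64 → inactive
o2: d²=13 ≤ ρ²=64; F_rep = 8·(2,-3)/13² = (0.0947,-0.1420)
o3: d²=17 ≤ ρ²=64; F_rep = 8·(-4,1)/17² = (-0.1107,0.0277)
o4: d²=225 > ρ²=64 → inactive
F = F_att + ΣF_rep = (-0.0161,-1.3643)
p' = p + 1/5·F = (-6.0032,-11.2729)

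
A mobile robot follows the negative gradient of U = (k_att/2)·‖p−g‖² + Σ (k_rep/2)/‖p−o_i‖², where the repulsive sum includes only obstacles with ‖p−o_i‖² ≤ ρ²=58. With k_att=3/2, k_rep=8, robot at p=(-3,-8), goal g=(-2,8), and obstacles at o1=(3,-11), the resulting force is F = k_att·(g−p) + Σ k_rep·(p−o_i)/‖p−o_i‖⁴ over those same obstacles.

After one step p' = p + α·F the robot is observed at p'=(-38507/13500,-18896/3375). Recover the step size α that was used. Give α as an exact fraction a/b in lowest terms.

F_att = 3/2·(g−p) = 3/2·(1,16) = (1.5000,24.0000)
o1: d²=45 ≤ ρ²=58; F_rep = 8·(-6,3)/45² = (-0.0237,0.0119)
F = F_att + ΣF_rep = (1.4763,24.0119)
Δp = p'−p = (0.1476,2.4012); α = Δx/Fx = (1993/13500) / (1993/1350) = 1/10
check: Δy/Fy = (8104/3375) / (16208/675) = 1/10 ✓

α = 1/10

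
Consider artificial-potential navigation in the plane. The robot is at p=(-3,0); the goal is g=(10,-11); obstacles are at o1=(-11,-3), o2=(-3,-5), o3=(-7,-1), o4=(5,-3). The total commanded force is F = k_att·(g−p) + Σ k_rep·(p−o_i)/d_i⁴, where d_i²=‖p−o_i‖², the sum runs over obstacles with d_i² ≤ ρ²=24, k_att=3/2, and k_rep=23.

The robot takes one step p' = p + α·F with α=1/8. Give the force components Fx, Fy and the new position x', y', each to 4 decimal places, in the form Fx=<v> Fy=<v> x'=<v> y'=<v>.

F_att = 3/2·(g−p) = 3/2·(13,-11) = (19.5000,-16.5000)
o1: d²=73 > ρ²=24 → inactive
o2: d²=25 > ρ²=24 → inactive
o3: d²=17 ≤ ρ²=24; F_rep = 23·(4,1)/17² = (0.3183,0.0796)
o4: d²=73 > ρ²=24 → inactive
F = F_att + ΣF_rep = (19.8183,-16.4204)
p' = p + 1/8·F = (-0.5227,-2.0526)

Fx=19.8183 Fy=-16.4204 x'=-0.5227 y'=-2.0526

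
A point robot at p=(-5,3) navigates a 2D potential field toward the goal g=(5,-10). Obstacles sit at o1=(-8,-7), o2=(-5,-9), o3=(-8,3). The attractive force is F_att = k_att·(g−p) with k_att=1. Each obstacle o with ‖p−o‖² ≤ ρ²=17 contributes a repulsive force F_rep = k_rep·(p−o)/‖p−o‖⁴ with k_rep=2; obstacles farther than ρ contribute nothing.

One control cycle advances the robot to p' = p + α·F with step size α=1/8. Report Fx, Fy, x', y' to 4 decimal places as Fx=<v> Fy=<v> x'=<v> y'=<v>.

Fx=10.0741 Fy=-13.0000 x'=-3.7407 y'=1.3750

F_att = 1·(g−p) = 1·(10,-13) = (10.0000,-13.0000)
o1: d²=109 > ρ²=17 → inactive
o2: d²=144 > ρ²=17 → inactive
o3: d²=9 ≤ ρ²=17; F_rep = 2·(3,0)/9² = (0.0741,0.0000)
F = F_att + ΣF_rep = (10.0741,-13.0000)
p' = p + 1/8·F = (-3.7407,1.3750)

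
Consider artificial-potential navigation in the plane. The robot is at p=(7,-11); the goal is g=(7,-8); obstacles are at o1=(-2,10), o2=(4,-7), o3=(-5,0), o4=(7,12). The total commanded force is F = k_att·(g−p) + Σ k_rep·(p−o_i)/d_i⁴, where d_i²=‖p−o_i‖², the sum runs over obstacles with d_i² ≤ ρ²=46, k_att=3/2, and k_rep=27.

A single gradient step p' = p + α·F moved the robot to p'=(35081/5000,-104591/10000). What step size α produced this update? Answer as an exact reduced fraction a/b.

α = 1/8

F_att = 3/2·(g−p) = 3/2·(0,3) = (0.0000,4.5000)
o1: d²=522 > ρ²=46 → inactive
o2: d²=25 ≤ ρ²=46; F_rep = 27·(3,-4)/25² = (0.1296,-0.1728)
o3: d²=265 > ρ²=46 → inactive
o4: d²=529 > ρ²=46 → inactive
F = F_att + ΣF_rep = (0.1296,4.3272)
Δp = p'−p = (0.0162,0.5409); α = Δx/Fx = (81/5000) / (81/625) = 1/8
check: Δy/Fy = (5409/10000) / (5409/1250) = 1/8 ✓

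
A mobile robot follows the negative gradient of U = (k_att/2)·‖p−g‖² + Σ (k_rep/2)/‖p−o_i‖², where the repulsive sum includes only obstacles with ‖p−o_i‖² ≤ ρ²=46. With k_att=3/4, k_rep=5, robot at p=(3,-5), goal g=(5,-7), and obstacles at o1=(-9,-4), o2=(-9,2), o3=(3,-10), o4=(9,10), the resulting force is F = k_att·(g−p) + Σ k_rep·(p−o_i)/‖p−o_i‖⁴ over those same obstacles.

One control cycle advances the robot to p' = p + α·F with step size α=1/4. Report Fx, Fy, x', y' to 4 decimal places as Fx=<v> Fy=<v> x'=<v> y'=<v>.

F_att = 3/4·(g−p) = 3/4·(2,-2) = (1.5000,-1.5000)
o1: d²=145 > ρ²=46 → inactive
o2: d²=193 > ρ²=46 → inactive
o3: d²=25 ≤ ρ²=46; F_rep = 5·(0,5)/25² = (0.0000,0.0400)
o4: d²=261 > ρ²=46 → inactive
F = F_att + ΣF_rep = (1.5000,-1.4600)
p' = p + 1/4·F = (3.3750,-5.3650)

Fx=1.5000 Fy=-1.4600 x'=3.3750 y'=-5.3650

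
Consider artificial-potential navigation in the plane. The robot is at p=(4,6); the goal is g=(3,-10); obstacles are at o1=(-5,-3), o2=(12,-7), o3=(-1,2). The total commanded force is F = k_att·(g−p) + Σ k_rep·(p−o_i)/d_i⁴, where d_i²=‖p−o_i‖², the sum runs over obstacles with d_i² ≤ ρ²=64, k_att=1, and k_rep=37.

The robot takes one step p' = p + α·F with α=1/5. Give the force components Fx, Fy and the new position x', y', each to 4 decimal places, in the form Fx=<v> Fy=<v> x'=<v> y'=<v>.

Fx=-0.8899 Fy=-15.9120 x'=3.8220 y'=2.8176

F_att = 1·(g−p) = 1·(-1,-16) = (-1.0000,-16.0000)
o1: d²=162 > ρ²=64 → inactive
o2: d²=233 > ρ²=64 → inactive
o3: d²=41 ≤ ρ²=64; F_rep = 37·(5,4)/41² = (0.1101,0.0880)
F = F_att + ΣF_rep = (-0.8899,-15.9120)
p' = p + 1/5·F = (3.8220,2.8176)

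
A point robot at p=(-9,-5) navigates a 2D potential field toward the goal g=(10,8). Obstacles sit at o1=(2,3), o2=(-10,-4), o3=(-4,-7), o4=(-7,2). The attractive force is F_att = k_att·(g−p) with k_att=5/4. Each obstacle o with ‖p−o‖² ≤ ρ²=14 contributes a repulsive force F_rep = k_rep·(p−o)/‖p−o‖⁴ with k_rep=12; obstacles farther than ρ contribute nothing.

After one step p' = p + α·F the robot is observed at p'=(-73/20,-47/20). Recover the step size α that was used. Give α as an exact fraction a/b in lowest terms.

α = 1/5

F_att = 5/4·(g−p) = 5/4·(19,13) = (23.7500,16.2500)
o1: d²=185 > ρ²=14 → inactive
o2: d²=2 ≤ ρ²=14; F_rep = 12·(1,-1)/2² = (3.0000,-3.0000)
o3: d²=29 > ρ²=14 → inactive
o4: d²=53 > ρ²=14 → inactive
F = F_att + ΣF_rep = (26.7500,13.2500)
Δp = p'−p = (5.3500,2.6500); α = Δx/Fx = (107/20) / (107/4) = 1/5
check: Δy/Fy = (53/20) / (53/4) = 1/5 ✓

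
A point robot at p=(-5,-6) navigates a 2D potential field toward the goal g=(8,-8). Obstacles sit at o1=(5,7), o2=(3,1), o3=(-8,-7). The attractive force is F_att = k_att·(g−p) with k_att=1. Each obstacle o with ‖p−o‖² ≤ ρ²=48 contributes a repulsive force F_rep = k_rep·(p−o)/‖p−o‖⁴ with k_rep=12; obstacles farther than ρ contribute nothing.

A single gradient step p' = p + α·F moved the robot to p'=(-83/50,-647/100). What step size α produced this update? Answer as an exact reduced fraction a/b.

F_att = 1·(g−p) = 1·(13,-2) = (13.0000,-2.0000)
o1: d²=269 > ρ²=48 → inactive
o2: d²=113 > ρ²=48 → inactive
o3: d²=10 ≤ ρ²=48; F_rep = 12·(3,1)/10² = (0.3600,0.1200)
F = F_att + ΣF_rep = (13.3600,-1.8800)
Δp = p'−p = (3.3400,-0.4700); α = Δx/Fx = (167/50) / (334/25) = 1/4
check: Δy/Fy = (-47/100) / (-47/25) = 1/4 ✓

α = 1/4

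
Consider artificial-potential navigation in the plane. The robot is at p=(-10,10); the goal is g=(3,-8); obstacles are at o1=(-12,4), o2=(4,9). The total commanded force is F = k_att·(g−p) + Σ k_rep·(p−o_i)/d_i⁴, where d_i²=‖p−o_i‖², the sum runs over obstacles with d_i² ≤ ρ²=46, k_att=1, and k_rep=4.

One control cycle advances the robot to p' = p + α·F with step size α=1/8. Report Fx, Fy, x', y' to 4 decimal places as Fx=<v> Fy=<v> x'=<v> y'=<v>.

F_att = 1·(g−p) = 1·(13,-18) = (13.0000,-18.0000)
o1: d²=40 ≤ ρ²=46; F_rep = 4·(2,6)/40² = (0.0050,0.0150)
o2: d²=197 > ρ²=46 → inactive
F = F_att + ΣF_rep = (13.0050,-17.9850)
p' = p + 1/8·F = (-8.3744,7.7519)

Fx=13.0050 Fy=-17.9850 x'=-8.3744 y'=7.7519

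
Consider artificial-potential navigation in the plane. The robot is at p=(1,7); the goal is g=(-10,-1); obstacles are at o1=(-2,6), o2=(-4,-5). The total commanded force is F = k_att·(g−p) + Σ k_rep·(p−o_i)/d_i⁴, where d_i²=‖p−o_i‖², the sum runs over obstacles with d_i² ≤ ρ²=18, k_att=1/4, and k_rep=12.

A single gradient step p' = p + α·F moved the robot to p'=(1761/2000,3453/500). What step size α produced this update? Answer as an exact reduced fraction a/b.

α = 1/20

F_att = 1/4·(g−p) = 1/4·(-11,-8) = (-2.7500,-2.0000)
o1: d²=10 ≤ ρ²=18; F_rep = 12·(3,1)/10² = (0.3600,0.1200)
o2: d²=169 > ρ²=18 → inactive
F = F_att + ΣF_rep = (-2.3900,-1.8800)
Δp = p'−p = (-0.1195,-0.0940); α = Δx/Fx = (-239/2000) / (-239/100) = 1/20
check: Δy/Fy = (-47/500) / (-47/25) = 1/20 ✓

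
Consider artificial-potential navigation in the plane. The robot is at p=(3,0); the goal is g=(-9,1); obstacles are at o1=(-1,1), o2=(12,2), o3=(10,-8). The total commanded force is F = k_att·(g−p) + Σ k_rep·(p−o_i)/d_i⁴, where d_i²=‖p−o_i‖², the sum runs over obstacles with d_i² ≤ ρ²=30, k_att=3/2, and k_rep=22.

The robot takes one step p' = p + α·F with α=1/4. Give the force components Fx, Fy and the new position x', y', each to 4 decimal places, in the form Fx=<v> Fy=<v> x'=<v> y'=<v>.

F_att = 3/2·(g−p) = 3/2·(-12,1) = (-18.0000,1.5000)
o1: d²=17 ≤ ρ²=30; F_rep = 22·(4,-1)/17² = (0.3045,-0.0761)
o2: d²=85 > ρ²=30 → inactive
o3: d²=113 > ρ²=30 → inactive
F = F_att + ΣF_rep = (-17.6955,1.4239)
p' = p + 1/4·F = (-1.4239,0.3560)

Fx=-17.6955 Fy=1.4239 x'=-1.4239 y'=0.3560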